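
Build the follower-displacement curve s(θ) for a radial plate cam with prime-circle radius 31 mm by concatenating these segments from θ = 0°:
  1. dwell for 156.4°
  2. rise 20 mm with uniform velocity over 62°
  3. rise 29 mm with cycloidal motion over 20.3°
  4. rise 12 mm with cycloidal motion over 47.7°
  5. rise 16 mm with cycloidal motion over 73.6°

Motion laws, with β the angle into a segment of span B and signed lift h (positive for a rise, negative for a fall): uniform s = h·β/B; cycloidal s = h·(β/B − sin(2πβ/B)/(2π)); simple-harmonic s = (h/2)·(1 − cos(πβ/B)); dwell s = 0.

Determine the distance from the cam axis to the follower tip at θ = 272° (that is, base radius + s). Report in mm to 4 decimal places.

seg 1 [0°–156.4°] dwell: s stays 0.0000
seg 2 [156.4°–218.4°] uniform, h=20: full span → s += 20 → s = 20.0000
seg 3 [218.4°–238.7°] cycloidal, h=29: full span → s += 29 → s = 49.0000
seg 4 [238.7°–286.4°] cycloidal, h=12: θ=272° here. β=33.3, B=47.7. 12·(0.6981 − sin(2π·0.6981)/(2π)) = 10.1866 → s = 59.1866
radial distance = base radius + s = 31 + 59.1866 = 90.1866

90.1866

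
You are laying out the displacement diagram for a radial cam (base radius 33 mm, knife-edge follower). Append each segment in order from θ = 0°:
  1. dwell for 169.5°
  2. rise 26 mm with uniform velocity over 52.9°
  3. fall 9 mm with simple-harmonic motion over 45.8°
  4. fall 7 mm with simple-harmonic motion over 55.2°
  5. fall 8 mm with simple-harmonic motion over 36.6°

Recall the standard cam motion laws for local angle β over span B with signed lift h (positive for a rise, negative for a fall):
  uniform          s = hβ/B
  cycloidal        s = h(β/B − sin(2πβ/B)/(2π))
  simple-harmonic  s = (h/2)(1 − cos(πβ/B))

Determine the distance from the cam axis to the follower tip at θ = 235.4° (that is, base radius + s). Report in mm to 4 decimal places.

seg 1 [0°–169.5°] dwell: s stays 0.0000
seg 2 [169.5°–222.4°] uniform, h=26: full span → s += 26 → s = 26.0000
seg 3 [222.4°–268.2°] simple-harmonic, h=-9: θ=235.4° here. β=13, B=45.8. -9/2·(1 − cos(π·0.2838)) = -1.6737 → s = 24.3263
radial distance = base radius + s = 33 + 24.3263 = 57.3263

57.3263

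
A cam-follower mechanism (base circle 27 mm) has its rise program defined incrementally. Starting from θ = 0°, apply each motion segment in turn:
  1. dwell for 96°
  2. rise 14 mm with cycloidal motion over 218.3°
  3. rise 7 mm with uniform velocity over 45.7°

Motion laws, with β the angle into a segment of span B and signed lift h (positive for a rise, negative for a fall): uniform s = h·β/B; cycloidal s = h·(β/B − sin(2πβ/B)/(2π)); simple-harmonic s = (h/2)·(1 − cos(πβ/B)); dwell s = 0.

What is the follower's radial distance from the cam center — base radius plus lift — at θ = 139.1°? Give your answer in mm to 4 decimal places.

seg 1 [0°–96°] dwell: s stays 0.0000
seg 2 [96°–314.3°] cycloidal, h=14: θ=139.1° here. β=43.1, B=218.3. 14·(0.1974 − sin(2π·0.1974)/(2π)) = 0.6563 → s = 0.6563
radial distance = base radius + s = 27 + 0.6563 = 27.6563

27.6563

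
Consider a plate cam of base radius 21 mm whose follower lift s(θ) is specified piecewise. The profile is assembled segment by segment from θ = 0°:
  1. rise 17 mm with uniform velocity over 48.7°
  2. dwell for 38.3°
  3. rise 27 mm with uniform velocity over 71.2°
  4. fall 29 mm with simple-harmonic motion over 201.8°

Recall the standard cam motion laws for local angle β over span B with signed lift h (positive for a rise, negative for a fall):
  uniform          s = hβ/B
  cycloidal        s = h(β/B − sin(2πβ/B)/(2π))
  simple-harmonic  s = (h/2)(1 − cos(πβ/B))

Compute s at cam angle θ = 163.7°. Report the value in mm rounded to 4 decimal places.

seg 1 [0°–48.7°] uniform, h=17: full span → s += 17 → s = 17.0000
seg 2 [48.7°–87°] dwell: s stays 17.0000
seg 3 [87°–158.2°] uniform, h=27: full span → s += 27 → s = 44.0000
seg 4 [158.2°–360°] simple-harmonic, h=-29: θ=163.7° here. β=5.5, B=201.8. -29/2·(1 − cos(π·0.0273)) = -0.0531 → s = 43.9469

43.9469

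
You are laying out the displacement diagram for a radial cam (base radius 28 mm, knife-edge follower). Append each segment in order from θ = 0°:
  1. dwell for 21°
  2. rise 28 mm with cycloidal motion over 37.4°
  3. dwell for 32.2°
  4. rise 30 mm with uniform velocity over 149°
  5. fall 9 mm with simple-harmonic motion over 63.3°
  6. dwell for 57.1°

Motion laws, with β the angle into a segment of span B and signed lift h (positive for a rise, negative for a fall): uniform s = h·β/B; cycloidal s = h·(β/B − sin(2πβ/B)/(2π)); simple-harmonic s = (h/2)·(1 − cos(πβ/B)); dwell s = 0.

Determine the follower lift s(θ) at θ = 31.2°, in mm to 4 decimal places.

seg 1 [0°–21°] dwell: s stays 0.0000
seg 2 [21°–58.4°] cycloidal, h=28: θ=31.2° here. β=10.2, B=37.4. 28·(0.2727 − sin(2π·0.2727)/(2π)) = 3.2254 → s = 3.2254

3.2254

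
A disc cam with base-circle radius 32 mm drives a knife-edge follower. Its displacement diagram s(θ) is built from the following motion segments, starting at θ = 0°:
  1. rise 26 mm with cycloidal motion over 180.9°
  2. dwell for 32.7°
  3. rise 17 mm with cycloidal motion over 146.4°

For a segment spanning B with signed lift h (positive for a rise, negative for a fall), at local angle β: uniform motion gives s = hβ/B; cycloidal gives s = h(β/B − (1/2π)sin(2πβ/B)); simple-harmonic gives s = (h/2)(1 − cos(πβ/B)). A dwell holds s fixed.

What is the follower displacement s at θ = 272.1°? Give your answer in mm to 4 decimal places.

seg 1 [0°–180.9°] cycloidal, h=26: full span → s += 26 → s = 26.0000
seg 2 [180.9°–213.6°] dwell: s stays 26.0000
seg 3 [213.6°–360°] cycloidal, h=17: θ=272.1° here. β=58.5, B=146.4. 17·(0.3996 − sin(2π·0.3996)/(2π)) = 5.1971 → s = 31.1971

31.1971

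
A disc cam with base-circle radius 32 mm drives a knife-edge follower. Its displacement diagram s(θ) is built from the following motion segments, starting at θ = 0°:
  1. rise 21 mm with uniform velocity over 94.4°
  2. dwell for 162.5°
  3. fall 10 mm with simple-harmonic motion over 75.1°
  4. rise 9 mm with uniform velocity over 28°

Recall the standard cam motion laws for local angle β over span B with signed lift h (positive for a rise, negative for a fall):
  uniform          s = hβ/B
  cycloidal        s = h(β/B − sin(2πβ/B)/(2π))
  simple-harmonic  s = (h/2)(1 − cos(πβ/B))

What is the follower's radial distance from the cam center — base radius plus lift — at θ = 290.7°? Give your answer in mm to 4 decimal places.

seg 1 [0°–94.4°] uniform, h=21: full span → s += 21 → s = 21.0000
seg 2 [94.4°–256.9°] dwell: s stays 21.0000
seg 3 [256.9°–332°] simple-harmonic, h=-10: θ=290.7° here. β=33.8, B=75.1. -10/2·(1 − cos(π·0.4501)) = -4.2189 → s = 16.7811
radial distance = base radius + s = 32 + 16.7811 = 48.7811

48.7811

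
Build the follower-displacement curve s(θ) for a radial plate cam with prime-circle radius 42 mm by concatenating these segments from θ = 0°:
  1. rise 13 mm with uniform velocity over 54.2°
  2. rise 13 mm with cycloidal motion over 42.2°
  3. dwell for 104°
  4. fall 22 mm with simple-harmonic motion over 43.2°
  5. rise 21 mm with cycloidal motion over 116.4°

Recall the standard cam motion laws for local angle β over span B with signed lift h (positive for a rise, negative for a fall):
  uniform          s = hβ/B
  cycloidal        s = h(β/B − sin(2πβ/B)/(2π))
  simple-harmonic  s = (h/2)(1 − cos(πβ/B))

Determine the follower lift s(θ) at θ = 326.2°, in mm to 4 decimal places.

seg 1 [0°–54.2°] uniform, h=13: full span → s += 13 → s = 13.0000
seg 2 [54.2°–96.4°] cycloidal, h=13: full span → s += 13 → s = 26.0000
seg 3 [96.4°–200.4°] dwell: s stays 26.0000
seg 4 [200.4°–243.6°] simple-harmonic, h=-22: full span → s += -22 → s = 4.0000
seg 5 [243.6°–360°] cycloidal, h=21: θ=326.2° here. β=82.6, B=116.4. 21·(0.7096 − sin(2π·0.7096)/(2π)) = 18.1373 → s = 22.1373

22.1373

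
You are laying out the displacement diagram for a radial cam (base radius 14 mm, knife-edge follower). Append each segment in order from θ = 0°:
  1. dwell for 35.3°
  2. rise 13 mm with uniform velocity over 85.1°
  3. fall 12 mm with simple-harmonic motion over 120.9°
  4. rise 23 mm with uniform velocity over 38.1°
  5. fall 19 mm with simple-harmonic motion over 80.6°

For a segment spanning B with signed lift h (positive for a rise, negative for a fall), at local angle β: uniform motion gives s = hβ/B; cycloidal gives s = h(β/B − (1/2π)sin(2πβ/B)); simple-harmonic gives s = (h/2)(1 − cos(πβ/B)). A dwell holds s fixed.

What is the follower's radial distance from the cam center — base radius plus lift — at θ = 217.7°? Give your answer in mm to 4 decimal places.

seg 1 [0°–35.3°] dwell: s stays 0.0000
seg 2 [35.3°–120.4°] uniform, h=13: full span → s += 13 → s = 13.0000
seg 3 [120.4°–241.3°] simple-harmonic, h=-12: θ=217.7° here. β=97.3, B=120.9. -12/2·(1 − cos(π·0.8048)) = -10.9067 → s = 2.0933
radial distance = base radius + s = 14 + 2.0933 = 16.0933

16.0933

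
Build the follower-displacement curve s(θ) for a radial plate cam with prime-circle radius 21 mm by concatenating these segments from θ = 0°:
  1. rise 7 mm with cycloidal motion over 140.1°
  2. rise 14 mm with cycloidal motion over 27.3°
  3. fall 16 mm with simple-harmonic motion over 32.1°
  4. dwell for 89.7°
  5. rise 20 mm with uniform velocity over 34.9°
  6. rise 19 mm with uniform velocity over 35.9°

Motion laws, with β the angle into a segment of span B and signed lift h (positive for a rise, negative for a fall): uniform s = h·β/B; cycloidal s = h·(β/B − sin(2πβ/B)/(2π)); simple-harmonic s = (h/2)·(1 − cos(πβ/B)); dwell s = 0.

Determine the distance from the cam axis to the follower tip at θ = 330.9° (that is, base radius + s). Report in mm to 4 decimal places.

seg 1 [0°–140.1°] cycloidal, h=7: full span → s += 7 → s = 7.0000
seg 2 [140.1°–167.4°] cycloidal, h=14: full span → s += 14 → s = 21.0000
seg 3 [167.4°–199.5°] simple-harmonic, h=-16: full span → s += -16 → s = 5.0000
seg 4 [199.5°–289.2°] dwell: s stays 5.0000
seg 5 [289.2°–324.1°] uniform, h=20: full span → s += 20 → s = 25.0000
seg 6 [324.1°–360°] uniform, h=19: θ=330.9° here. β=6.8, B=35.9. 19·6.8/35.9 = 3.5989 → s = 28.5989
radial distance = base radius + s = 21 + 28.5989 = 49.5989

49.5989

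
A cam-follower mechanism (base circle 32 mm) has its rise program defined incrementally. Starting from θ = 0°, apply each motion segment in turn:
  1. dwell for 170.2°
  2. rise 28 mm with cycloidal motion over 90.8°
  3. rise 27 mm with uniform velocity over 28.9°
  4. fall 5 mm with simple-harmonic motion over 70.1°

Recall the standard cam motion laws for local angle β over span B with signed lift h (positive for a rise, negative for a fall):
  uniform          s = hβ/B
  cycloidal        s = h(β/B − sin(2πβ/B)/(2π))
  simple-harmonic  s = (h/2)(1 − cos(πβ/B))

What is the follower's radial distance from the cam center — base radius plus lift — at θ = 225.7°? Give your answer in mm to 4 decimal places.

seg 1 [0°–170.2°] dwell: s stays 0.0000
seg 2 [170.2°–261°] cycloidal, h=28: θ=225.7° here. β=55.5, B=90.8. 28·(0.6112 − sin(2π·0.6112)/(2π)) = 19.9816 → s = 19.9816
radial distance = base radius + s = 32 + 19.9816 = 51.9816

51.9816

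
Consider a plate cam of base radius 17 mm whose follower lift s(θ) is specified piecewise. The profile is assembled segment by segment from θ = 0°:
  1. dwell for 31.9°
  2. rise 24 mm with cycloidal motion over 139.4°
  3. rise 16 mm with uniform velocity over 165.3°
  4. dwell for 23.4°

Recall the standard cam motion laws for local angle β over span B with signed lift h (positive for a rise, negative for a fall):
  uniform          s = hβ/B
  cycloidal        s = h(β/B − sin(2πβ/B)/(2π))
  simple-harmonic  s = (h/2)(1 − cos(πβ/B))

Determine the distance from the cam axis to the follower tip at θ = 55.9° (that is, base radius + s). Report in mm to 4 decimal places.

seg 1 [0°–31.9°] dwell: s stays 0.0000
seg 2 [31.9°–171.3°] cycloidal, h=24: θ=55.9° here. β=24, B=139.4. 24·(0.1722 − sin(2π·0.1722)/(2π)) = 0.7600 → s = 0.7600
radial distance = base radius + s = 17 + 0.7600 = 17.7600

17.7600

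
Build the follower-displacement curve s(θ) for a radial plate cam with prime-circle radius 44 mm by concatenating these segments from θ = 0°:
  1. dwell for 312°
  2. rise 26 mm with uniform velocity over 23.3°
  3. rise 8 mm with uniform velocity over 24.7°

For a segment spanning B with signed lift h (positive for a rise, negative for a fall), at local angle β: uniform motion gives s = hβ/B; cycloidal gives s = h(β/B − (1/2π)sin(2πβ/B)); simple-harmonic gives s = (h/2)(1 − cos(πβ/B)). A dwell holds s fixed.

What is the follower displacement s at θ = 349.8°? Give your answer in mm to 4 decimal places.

seg 1 [0°–312°] dwell: s stays 0.0000
seg 2 [312°–335.3°] uniform, h=26: full span → s += 26 → s = 26.0000
seg 3 [335.3°–360°] uniform, h=8: θ=349.8° here. β=14.5, B=24.7. 8·14.5/24.7 = 4.6964 → s = 30.6964

30.6964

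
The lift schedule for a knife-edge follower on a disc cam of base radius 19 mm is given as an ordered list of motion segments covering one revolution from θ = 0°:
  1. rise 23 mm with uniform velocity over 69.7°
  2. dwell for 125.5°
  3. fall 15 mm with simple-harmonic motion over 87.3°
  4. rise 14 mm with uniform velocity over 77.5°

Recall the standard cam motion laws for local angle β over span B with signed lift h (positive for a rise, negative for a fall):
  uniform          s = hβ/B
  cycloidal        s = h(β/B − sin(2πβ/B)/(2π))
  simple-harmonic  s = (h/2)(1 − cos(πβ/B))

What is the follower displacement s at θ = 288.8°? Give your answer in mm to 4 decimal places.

seg 1 [0°–69.7°] uniform, h=23: full span → s += 23 → s = 23.0000
seg 2 [69.7°–195.2°] dwell: s stays 23.0000
seg 3 [195.2°–282.5°] simple-harmonic, h=-15: full span → s += -15 → s = 8.0000
seg 4 [282.5°–360°] uniform, h=14: θ=288.8° here. β=6.3, B=77.5. 14·6.3/77.5 = 1.1381 → s = 9.1381

9.1381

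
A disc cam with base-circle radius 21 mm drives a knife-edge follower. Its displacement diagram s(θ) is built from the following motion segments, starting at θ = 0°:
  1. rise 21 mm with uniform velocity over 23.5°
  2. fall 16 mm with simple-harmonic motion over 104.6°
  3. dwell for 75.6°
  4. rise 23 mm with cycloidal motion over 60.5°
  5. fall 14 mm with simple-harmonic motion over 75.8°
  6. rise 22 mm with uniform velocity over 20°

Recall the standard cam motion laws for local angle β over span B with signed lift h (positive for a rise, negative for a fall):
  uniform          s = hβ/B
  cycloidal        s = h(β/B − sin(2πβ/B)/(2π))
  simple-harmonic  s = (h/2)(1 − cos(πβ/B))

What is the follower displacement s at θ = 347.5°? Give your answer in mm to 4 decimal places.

seg 1 [0°–23.5°] uniform, h=21: full span → s += 21 → s = 21.0000
seg 2 [23.5°–128.1°] simple-harmonic, h=-16: full span → s += -16 → s = 5.0000
seg 3 [128.1°–203.7°] dwell: s stays 5.0000
seg 4 [203.7°–264.2°] cycloidal, h=23: full span → s += 23 → s = 28.0000
seg 5 [264.2°–340°] simple-harmonic, h=-14: full span → s += -14 → s = 14.0000
seg 6 [340°–360°] uniform, h=22: θ=347.5° here. β=7.5, B=20. 22·7.5/20 = 8.2500 → s = 22.2500

22.2500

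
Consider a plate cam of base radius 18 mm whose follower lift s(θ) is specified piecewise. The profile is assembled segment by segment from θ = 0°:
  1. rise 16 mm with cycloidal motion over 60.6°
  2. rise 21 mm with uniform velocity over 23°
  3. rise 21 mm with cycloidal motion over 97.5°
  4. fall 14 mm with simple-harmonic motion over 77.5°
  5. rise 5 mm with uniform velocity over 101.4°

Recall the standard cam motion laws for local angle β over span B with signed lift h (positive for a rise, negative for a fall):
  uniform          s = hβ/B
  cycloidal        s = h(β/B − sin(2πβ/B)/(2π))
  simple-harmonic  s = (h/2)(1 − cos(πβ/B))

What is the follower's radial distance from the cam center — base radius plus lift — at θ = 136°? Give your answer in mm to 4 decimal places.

seg 1 [0°–60.6°] cycloidal, h=16: full span → s += 16 → s = 16.0000
seg 2 [60.6°–83.6°] uniform, h=21: full span → s += 21 → s = 37.0000
seg 3 [83.6°–181.1°] cycloidal, h=21: θ=136° here. β=52.4, B=97.5. 21·(0.5374 − sin(2π·0.5374)/(2π)) = 12.0651 → s = 49.0651
radial distance = base radius + s = 18 + 49.0651 = 67.0651

67.0651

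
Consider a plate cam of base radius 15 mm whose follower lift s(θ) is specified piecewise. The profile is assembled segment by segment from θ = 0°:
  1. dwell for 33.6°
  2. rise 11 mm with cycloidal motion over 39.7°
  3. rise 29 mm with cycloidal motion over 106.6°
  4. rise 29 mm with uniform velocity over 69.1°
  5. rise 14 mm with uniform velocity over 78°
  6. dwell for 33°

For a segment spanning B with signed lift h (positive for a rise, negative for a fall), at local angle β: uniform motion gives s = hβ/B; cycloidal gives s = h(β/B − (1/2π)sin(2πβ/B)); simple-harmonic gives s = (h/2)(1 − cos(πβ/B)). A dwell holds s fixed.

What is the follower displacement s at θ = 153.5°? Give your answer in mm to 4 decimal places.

seg 1 [0°–33.6°] dwell: s stays 0.0000
seg 2 [33.6°–73.3°] cycloidal, h=11: full span → s += 11 → s = 11.0000
seg 3 [73.3°–179.9°] cycloidal, h=29: θ=153.5° here. β=80.2, B=106.6. 29·(0.7523 − sin(2π·0.7523)/(2π)) = 26.4330 → s = 37.4330

37.4330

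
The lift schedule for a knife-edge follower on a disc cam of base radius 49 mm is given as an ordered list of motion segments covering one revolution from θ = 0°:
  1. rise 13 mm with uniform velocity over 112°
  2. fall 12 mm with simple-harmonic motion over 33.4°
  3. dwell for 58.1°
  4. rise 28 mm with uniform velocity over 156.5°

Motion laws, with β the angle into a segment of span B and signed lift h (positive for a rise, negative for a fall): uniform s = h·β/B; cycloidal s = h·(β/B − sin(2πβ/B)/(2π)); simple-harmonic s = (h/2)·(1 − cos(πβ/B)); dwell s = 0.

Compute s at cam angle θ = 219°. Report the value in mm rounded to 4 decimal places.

seg 1 [0°–112°] uniform, h=13: full span → s += 13 → s = 13.0000
seg 2 [112°–145.4°] simple-harmonic, h=-12: full span → s += -12 → s = 1.0000
seg 3 [145.4°–203.5°] dwell: s stays 1.0000
seg 4 [203.5°–360°] uniform, h=28: θ=219° here. β=15.5, B=156.5. 28·15.5/156.5 = 2.7732 → s = 3.7732

3.7732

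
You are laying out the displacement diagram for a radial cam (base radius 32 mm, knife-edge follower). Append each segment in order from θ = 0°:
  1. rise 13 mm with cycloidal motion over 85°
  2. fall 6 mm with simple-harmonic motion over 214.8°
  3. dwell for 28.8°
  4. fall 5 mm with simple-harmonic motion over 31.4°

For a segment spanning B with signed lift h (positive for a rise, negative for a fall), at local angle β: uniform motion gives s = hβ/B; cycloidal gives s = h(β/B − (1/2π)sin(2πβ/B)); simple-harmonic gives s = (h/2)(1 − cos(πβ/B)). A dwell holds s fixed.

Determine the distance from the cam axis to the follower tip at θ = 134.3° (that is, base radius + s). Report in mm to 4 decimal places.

seg 1 [0°–85°] cycloidal, h=13: full span → s += 13 → s = 13.0000
seg 2 [85°–299.8°] simple-harmonic, h=-6: θ=134.3° here. β=49.3, B=214.8. -6/2·(1 − cos(π·0.2295)) = -0.7467 → s = 12.2533
radial distance = base radius + s = 32 + 12.2533 = 44.2533

44.2533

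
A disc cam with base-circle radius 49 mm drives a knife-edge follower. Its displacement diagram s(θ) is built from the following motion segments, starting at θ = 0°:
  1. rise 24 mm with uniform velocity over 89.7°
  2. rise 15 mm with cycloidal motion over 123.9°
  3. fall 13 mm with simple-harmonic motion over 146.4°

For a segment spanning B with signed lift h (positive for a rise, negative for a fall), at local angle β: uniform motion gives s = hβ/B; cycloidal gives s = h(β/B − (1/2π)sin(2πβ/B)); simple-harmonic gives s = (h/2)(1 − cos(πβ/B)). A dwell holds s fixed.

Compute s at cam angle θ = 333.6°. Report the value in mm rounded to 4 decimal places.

seg 1 [0°–89.7°] uniform, h=24: full span → s += 24 → s = 24.0000
seg 2 [89.7°–213.6°] cycloidal, h=15: full span → s += 15 → s = 39.0000
seg 3 [213.6°–360°] simple-harmonic, h=-13: θ=333.6° here. β=120, B=146.4. -13/2·(1 − cos(π·0.8197)) = -11.9845 → s = 27.0155

27.0155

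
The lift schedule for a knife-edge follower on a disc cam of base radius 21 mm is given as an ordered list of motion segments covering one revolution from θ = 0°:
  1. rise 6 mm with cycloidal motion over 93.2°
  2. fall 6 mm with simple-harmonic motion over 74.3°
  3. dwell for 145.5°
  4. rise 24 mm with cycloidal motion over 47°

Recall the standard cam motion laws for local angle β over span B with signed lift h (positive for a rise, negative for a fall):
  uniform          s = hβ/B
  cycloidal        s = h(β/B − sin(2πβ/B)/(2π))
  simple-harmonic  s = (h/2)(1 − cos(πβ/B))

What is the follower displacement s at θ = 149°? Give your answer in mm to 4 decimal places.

seg 1 [0°–93.2°] cycloidal, h=6: full span → s += 6 → s = 6.0000
seg 2 [93.2°–167.5°] simple-harmonic, h=-6: θ=149° here. β=55.8, B=74.3. -6/2·(1 − cos(π·0.7510)) = -5.1280 → s = 0.8720

0.8720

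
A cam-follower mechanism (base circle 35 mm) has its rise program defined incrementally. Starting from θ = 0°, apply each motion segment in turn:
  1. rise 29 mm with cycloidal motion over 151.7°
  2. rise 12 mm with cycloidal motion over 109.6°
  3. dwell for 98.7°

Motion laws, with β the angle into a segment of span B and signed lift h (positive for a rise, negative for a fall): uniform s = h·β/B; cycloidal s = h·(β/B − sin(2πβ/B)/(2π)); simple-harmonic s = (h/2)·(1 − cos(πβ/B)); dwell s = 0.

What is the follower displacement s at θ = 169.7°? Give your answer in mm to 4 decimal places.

seg 1 [0°–151.7°] cycloidal, h=29: full span → s += 29 → s = 29.0000
seg 2 [151.7°–261.3°] cycloidal, h=12: θ=169.7° here. β=18, B=109.6. 12·(0.1642 − sin(2π·0.1642)/(2π)) = 0.3316 → s = 29.3316

29.3316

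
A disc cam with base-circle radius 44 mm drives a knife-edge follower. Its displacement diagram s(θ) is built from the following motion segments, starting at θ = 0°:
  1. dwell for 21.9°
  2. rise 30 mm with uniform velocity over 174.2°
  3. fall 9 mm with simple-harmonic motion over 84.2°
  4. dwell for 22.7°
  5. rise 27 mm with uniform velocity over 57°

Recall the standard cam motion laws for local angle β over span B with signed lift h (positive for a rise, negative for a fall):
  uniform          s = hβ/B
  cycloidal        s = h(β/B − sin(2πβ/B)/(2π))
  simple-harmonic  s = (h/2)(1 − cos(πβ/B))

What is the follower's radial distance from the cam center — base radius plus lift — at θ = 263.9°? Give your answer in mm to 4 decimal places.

seg 1 [0°–21.9°] dwell: s stays 0.0000
seg 2 [21.9°–196.1°] uniform, h=30: full span → s += 30 → s = 30.0000
seg 3 [196.1°–280.3°] simple-harmonic, h=-9: θ=263.9° here. β=67.8, B=84.2. -9/2·(1 − cos(π·0.8052)) = -8.1835 → s = 21.8165
radial distance = base radius + s = 44 + 21.8165 = 65.8165

65.8165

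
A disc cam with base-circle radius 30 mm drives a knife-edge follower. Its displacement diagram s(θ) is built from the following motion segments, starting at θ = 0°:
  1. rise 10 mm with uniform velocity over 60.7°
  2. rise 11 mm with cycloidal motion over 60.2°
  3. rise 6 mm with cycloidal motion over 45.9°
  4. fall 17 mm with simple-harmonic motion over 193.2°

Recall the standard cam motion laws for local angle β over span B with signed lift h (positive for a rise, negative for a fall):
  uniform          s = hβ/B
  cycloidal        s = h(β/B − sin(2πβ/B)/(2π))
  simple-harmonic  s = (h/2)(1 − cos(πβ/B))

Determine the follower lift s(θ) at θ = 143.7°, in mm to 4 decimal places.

seg 1 [0°–60.7°] uniform, h=10: full span → s += 10 → s = 10.0000
seg 2 [60.7°–120.9°] cycloidal, h=11: full span → s += 11 → s = 21.0000
seg 3 [120.9°–166.8°] cycloidal, h=6: θ=143.7° here. β=22.8, B=45.9. 6·(0.4967 − sin(2π·0.4967)/(2π)) = 2.9608 → s = 23.9608

23.9608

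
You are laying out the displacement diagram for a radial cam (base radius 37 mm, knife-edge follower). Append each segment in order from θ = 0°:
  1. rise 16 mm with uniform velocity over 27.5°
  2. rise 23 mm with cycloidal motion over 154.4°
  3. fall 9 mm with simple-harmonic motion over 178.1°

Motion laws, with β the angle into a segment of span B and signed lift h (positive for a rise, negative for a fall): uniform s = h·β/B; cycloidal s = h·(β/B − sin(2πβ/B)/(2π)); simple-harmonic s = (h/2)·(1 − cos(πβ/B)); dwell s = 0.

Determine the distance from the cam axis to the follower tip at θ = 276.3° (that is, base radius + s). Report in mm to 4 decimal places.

seg 1 [0°–27.5°] uniform, h=16: full span → s += 16 → s = 16.0000
seg 2 [27.5°–181.9°] cycloidal, h=23: full span → s += 23 → s = 39.0000
seg 3 [181.9°–360°] simple-harmonic, h=-9: θ=276.3° here. β=94.4, B=178.1. -9/2·(1 − cos(π·0.5300)) = -4.9240 → s = 34.0760
radial distance = base radius + s = 37 + 34.0760 = 71.0760

71.0760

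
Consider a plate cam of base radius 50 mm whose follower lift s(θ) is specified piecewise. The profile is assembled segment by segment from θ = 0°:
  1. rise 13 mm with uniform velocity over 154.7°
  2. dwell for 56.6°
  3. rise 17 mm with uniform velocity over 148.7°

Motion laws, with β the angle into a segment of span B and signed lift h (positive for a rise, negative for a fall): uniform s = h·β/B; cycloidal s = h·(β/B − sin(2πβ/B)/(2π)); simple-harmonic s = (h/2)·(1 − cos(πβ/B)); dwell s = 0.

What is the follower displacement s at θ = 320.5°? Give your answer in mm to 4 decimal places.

seg 1 [0°–154.7°] uniform, h=13: full span → s += 13 → s = 13.0000
seg 2 [154.7°–211.3°] dwell: s stays 13.0000
seg 3 [211.3°–360°] uniform, h=17: θ=320.5° here. β=109.2, B=148.7. 17·109.2/148.7 = 12.4842 → s = 25.4842

25.4842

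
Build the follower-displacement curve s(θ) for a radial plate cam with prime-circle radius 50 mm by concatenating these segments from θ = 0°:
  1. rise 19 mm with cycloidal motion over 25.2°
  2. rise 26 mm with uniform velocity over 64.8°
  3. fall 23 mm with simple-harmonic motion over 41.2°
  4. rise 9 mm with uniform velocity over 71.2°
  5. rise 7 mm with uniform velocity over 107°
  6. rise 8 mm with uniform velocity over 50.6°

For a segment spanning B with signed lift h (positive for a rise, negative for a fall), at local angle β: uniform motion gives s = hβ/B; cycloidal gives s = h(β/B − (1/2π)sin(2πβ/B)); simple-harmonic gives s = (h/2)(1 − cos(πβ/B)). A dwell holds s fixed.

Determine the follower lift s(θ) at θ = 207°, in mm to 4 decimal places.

seg 1 [0°–25.2°] cycloidal, h=19: full span → s += 19 → s = 19.0000
seg 2 [25.2°–90°] uniform, h=26: full span → s += 26 → s = 45.0000
seg 3 [90°–131.2°] simple-harmonic, h=-23: full span → s += -23 → s = 22.0000
seg 4 [131.2°–202.4°] uniform, h=9: full span → s += 9 → s = 31.0000
seg 5 [202.4°–309.4°] uniform, h=7: θ=207° here. β=4.6, B=107. 7·4.6/107 = 0.3009 → s = 31.3009

31.3009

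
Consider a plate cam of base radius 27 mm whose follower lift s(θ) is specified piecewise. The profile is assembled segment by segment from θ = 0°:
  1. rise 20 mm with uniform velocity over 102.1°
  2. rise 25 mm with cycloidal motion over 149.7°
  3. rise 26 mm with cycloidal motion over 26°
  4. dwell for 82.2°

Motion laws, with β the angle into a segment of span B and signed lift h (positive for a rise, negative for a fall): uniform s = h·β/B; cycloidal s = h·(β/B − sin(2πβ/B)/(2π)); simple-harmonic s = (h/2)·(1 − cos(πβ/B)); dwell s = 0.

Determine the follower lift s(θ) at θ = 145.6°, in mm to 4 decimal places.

seg 1 [0°–102.1°] uniform, h=20: full span → s += 20 → s = 20.0000
seg 2 [102.1°–251.8°] cycloidal, h=25: θ=145.6° here. β=43.5, B=149.7. 25·(0.2906 − sin(2π·0.2906)/(2π)) = 3.4143 → s = 23.4143

23.4143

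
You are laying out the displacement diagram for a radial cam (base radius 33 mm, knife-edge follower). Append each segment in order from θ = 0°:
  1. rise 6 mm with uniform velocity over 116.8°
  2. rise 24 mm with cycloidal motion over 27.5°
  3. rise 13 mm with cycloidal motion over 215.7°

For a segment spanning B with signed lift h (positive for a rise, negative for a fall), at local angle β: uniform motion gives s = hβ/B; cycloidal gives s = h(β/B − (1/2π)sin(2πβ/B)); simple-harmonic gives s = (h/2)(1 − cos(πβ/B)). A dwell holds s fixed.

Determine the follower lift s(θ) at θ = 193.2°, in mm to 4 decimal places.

seg 1 [0°–116.8°] uniform, h=6: full span → s += 6 → s = 6.0000
seg 2 [116.8°–144.3°] cycloidal, h=24: full span → s += 24 → s = 30.0000
seg 3 [144.3°–360°] cycloidal, h=13: θ=193.2° here. β=48.9, B=215.7. 13·(0.2267 − sin(2π·0.2267)/(2π)) = 0.9003 → s = 30.9003

30.9003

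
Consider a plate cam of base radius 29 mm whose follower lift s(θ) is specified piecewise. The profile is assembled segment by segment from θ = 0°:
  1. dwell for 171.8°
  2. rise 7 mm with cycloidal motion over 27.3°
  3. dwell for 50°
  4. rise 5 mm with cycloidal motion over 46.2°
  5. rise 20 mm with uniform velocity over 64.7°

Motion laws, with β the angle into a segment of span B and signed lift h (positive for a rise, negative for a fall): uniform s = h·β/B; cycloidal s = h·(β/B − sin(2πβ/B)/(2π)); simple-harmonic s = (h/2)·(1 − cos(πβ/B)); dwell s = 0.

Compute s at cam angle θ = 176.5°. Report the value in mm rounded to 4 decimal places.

seg 1 [0°–171.8°] dwell: s stays 0.0000
seg 2 [171.8°–199.1°] cycloidal, h=7: θ=176.5° here. β=4.7, B=27.3. 7·(0.1722 − sin(2π·0.1722)/(2π)) = 0.2217 → s = 0.2217

0.2217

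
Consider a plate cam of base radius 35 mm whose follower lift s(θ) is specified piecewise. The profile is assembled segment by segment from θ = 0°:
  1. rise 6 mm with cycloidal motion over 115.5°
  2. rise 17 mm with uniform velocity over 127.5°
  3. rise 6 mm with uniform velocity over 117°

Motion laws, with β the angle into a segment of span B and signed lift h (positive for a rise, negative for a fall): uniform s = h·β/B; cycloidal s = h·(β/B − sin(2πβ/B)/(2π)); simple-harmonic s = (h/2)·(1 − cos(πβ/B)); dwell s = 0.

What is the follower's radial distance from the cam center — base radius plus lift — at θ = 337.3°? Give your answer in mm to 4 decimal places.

seg 1 [0°–115.5°] cycloidal, h=6: full span → s += 6 → s = 6.0000
seg 2 [115.5°–243°] uniform, h=17: full span → s += 17 → s = 23.0000
seg 3 [243°–360°] uniform, h=6: θ=337.3° here. β=94.3, B=117. 6·94.3/117 = 4.8359 → s = 27.8359
radial distance = base radius + s = 35 + 27.8359 = 62.8359

62.8359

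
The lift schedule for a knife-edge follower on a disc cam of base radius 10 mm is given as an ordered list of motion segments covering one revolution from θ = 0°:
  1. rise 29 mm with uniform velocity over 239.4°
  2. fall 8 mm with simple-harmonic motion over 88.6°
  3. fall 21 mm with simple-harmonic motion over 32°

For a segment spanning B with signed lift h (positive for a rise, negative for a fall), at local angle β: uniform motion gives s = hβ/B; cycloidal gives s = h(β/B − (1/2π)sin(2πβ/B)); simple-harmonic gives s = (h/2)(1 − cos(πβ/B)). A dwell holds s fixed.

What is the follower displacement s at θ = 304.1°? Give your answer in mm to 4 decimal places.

seg 1 [0°–239.4°] uniform, h=29: full span → s += 29 → s = 29.0000
seg 2 [239.4°–328°] simple-harmonic, h=-8: θ=304.1° here. β=64.7, B=88.6. -8/2·(1 − cos(π·0.7302)) = -6.6476 → s = 22.3524

22.3524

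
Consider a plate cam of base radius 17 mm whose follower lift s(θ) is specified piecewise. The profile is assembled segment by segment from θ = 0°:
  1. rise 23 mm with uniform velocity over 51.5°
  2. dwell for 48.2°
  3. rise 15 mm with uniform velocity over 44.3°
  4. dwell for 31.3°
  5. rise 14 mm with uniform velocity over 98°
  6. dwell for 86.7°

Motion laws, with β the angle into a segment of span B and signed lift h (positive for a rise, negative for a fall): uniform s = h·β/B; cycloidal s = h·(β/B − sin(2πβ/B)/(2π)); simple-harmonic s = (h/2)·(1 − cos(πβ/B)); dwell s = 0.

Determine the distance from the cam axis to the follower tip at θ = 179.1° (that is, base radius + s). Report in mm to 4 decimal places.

seg 1 [0°–51.5°] uniform, h=23: full span → s += 23 → s = 23.0000
seg 2 [51.5°–99.7°] dwell: s stays 23.0000
seg 3 [99.7°–144°] uniform, h=15: full span → s += 15 → s = 38.0000
seg 4 [144°–175.3°] dwell: s stays 38.0000
seg 5 [175.3°–273.3°] uniform, h=14: θ=179.1° here. β=3.8, B=98. 14·3.8/98 = 0.5429 → s = 38.5429
radial distance = base radius + s = 17 + 38.5429 = 55.5429

55.5429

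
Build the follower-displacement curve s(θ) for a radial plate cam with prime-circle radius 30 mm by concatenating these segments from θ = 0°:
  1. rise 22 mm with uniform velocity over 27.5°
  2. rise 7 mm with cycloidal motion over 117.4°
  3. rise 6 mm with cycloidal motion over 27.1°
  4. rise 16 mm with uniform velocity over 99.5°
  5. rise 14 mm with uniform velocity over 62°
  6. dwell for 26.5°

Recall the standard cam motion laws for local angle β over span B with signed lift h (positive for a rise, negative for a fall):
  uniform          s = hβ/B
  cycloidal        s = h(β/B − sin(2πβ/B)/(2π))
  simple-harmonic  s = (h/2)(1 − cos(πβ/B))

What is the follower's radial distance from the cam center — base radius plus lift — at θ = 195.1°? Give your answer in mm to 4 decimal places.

seg 1 [0°–27.5°] uniform, h=22: full span → s += 22 → s = 22.0000
seg 2 [27.5°–144.9°] cycloidal, h=7: full span → s += 7 → s = 29.0000
seg 3 [144.9°–172°] cycloidal, h=6: full span → s += 6 → s = 35.0000
seg 4 [172°–271.5°] uniform, h=16: θ=195.1° here. β=23.1, B=99.5. 16·23.1/99.5 = 3.7146 → s = 38.7146
radial distance = base radius + s = 30 + 38.7146 = 68.7146

68.7146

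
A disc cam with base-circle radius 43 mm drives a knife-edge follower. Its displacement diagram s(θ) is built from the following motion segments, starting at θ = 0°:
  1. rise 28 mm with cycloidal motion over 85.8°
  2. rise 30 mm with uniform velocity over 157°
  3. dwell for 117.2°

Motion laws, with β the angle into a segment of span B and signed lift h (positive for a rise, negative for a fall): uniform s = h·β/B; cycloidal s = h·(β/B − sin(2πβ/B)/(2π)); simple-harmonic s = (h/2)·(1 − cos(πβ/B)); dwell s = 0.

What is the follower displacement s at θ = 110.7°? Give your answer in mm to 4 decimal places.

seg 1 [0°–85.8°] cycloidal, h=28: full span → s += 28 → s = 28.0000
seg 2 [85.8°–242.8°] uniform, h=30: θ=110.7° here. β=24.9, B=157. 30·24.9/157 = 4.7580 → s = 32.7580

32.7580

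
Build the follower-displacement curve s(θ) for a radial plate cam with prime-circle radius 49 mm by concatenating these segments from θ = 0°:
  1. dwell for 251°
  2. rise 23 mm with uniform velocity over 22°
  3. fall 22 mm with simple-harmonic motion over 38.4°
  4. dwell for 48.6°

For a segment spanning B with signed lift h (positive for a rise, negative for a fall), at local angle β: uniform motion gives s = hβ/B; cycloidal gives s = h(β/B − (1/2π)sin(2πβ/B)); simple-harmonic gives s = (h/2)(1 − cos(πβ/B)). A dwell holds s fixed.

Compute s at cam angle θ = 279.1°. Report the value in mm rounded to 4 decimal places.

seg 1 [0°–251°] dwell: s stays 0.0000
seg 2 [251°–273°] uniform, h=23: full span → s += 23 → s = 23.0000
seg 3 [273°–311.4°] simple-harmonic, h=-22: θ=279.1° here. β=6.1, B=38.4. -22/2·(1 − cos(π·0.1589)) = -1.3416 → s = 21.6584

21.6584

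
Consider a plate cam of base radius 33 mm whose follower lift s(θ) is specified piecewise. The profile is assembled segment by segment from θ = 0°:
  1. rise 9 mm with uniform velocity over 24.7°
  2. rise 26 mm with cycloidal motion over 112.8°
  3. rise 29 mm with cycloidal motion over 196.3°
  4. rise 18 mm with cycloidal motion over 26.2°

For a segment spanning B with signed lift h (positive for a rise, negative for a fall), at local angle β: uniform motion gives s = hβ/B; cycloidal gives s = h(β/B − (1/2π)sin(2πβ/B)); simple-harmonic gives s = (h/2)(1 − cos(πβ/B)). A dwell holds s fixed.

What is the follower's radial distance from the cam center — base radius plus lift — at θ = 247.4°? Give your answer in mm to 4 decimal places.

seg 1 [0°–24.7°] uniform, h=9: full span → s += 9 → s = 9.0000
seg 2 [24.7°–137.5°] cycloidal, h=26: full span → s += 26 → s = 35.0000
seg 3 [137.5°–333.8°] cycloidal, h=29: θ=247.4° here. β=109.9, B=196.3. 29·(0.5599 − sin(2π·0.5599)/(2π)) = 17.9311 → s = 52.9311
radial distance = base radius + s = 33 + 52.9311 = 85.9311

85.9311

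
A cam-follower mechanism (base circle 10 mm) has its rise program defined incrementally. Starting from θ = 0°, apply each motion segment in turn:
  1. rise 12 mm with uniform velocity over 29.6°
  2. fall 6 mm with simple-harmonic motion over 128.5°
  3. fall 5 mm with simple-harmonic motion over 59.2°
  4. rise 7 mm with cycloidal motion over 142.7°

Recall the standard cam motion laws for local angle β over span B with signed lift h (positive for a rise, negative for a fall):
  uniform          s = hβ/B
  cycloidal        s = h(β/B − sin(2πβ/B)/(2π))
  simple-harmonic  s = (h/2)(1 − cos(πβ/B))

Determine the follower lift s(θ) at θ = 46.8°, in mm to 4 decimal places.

seg 1 [0°–29.6°] uniform, h=12: full span → s += 12 → s = 12.0000
seg 2 [29.6°–158.1°] simple-harmonic, h=-6: θ=46.8° here. β=17.2, B=128.5. -6/2·(1 − cos(π·0.1339)) = -0.2614 → s = 11.7386

11.7386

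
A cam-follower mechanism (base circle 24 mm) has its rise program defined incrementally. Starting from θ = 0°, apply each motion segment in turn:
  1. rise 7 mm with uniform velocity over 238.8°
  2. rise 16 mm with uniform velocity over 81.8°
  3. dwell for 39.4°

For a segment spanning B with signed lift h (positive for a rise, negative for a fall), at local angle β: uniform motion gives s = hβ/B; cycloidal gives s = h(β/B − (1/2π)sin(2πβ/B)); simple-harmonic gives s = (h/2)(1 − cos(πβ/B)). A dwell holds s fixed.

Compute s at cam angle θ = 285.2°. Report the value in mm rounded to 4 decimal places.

seg 1 [0°–238.8°] uniform, h=7: full span → s += 7 → s = 7.0000
seg 2 [238.8°–320.6°] uniform, h=16: θ=285.2° here. β=46.4, B=81.8. 16·46.4/81.8 = 9.0758 → s = 16.0758

16.0758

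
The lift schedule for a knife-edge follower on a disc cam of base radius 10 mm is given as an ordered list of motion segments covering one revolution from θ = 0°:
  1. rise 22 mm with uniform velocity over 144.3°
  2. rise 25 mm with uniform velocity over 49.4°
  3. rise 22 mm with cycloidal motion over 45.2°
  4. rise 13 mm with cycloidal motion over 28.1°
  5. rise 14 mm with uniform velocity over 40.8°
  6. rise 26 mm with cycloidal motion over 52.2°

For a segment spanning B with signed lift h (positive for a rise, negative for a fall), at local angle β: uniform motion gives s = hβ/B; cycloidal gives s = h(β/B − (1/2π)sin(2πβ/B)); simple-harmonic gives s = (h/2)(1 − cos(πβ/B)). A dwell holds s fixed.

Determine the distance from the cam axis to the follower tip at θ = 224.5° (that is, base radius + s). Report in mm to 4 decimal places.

seg 1 [0°–144.3°] uniform, h=22: full span → s += 22 → s = 22.0000
seg 2 [144.3°–193.7°] uniform, h=25: full span → s += 25 → s = 47.0000
seg 3 [193.7°–238.9°] cycloidal, h=22: θ=224.5° here. β=30.8, B=45.2. 22·(0.6814 − sin(2π·0.6814)/(2π)) = 18.1725 → s = 65.1725
radial distance = base radius + s = 10 + 65.1725 = 75.1725

75.1725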